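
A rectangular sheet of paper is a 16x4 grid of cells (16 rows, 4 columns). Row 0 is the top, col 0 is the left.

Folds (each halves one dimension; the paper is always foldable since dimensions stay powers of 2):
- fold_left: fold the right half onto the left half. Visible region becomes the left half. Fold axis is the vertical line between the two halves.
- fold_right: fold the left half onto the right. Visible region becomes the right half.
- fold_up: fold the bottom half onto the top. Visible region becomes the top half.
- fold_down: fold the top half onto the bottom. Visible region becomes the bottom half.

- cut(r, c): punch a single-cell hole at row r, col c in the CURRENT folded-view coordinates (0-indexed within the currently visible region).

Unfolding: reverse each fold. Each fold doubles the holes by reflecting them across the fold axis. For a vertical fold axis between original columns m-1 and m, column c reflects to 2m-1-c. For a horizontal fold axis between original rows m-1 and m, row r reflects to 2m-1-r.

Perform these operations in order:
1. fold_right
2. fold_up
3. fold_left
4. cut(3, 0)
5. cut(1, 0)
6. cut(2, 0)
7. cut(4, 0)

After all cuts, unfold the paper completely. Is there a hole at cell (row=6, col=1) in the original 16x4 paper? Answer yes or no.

Answer: no

Derivation:
Op 1 fold_right: fold axis v@2; visible region now rows[0,16) x cols[2,4) = 16x2
Op 2 fold_up: fold axis h@8; visible region now rows[0,8) x cols[2,4) = 8x2
Op 3 fold_left: fold axis v@3; visible region now rows[0,8) x cols[2,3) = 8x1
Op 4 cut(3, 0): punch at orig (3,2); cuts so far [(3, 2)]; region rows[0,8) x cols[2,3) = 8x1
Op 5 cut(1, 0): punch at orig (1,2); cuts so far [(1, 2), (3, 2)]; region rows[0,8) x cols[2,3) = 8x1
Op 6 cut(2, 0): punch at orig (2,2); cuts so far [(1, 2), (2, 2), (3, 2)]; region rows[0,8) x cols[2,3) = 8x1
Op 7 cut(4, 0): punch at orig (4,2); cuts so far [(1, 2), (2, 2), (3, 2), (4, 2)]; region rows[0,8) x cols[2,3) = 8x1
Unfold 1 (reflect across v@3): 8 holes -> [(1, 2), (1, 3), (2, 2), (2, 3), (3, 2), (3, 3), (4, 2), (4, 3)]
Unfold 2 (reflect across h@8): 16 holes -> [(1, 2), (1, 3), (2, 2), (2, 3), (3, 2), (3, 3), (4, 2), (4, 3), (11, 2), (11, 3), (12, 2), (12, 3), (13, 2), (13, 3), (14, 2), (14, 3)]
Unfold 3 (reflect across v@2): 32 holes -> [(1, 0), (1, 1), (1, 2), (1, 3), (2, 0), (2, 1), (2, 2), (2, 3), (3, 0), (3, 1), (3, 2), (3, 3), (4, 0), (4, 1), (4, 2), (4, 3), (11, 0), (11, 1), (11, 2), (11, 3), (12, 0), (12, 1), (12, 2), (12, 3), (13, 0), (13, 1), (13, 2), (13, 3), (14, 0), (14, 1), (14, 2), (14, 3)]
Holes: [(1, 0), (1, 1), (1, 2), (1, 3), (2, 0), (2, 1), (2, 2), (2, 3), (3, 0), (3, 1), (3, 2), (3, 3), (4, 0), (4, 1), (4, 2), (4, 3), (11, 0), (11, 1), (11, 2), (11, 3), (12, 0), (12, 1), (12, 2), (12, 3), (13, 0), (13, 1), (13, 2), (13, 3), (14, 0), (14, 1), (14, 2), (14, 3)]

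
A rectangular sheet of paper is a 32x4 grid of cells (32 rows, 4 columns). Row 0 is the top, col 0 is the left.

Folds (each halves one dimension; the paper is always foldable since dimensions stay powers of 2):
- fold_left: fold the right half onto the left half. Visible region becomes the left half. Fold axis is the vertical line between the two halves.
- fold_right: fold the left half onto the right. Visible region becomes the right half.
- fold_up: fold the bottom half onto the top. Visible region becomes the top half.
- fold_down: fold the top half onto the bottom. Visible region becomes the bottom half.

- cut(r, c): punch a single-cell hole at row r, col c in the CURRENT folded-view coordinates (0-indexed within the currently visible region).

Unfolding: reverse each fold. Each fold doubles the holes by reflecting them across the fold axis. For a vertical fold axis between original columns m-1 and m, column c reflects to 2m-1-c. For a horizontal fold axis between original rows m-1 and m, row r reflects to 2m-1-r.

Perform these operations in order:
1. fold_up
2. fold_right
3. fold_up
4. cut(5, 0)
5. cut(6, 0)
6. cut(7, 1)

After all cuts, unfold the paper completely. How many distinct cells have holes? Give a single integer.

Answer: 24

Derivation:
Op 1 fold_up: fold axis h@16; visible region now rows[0,16) x cols[0,4) = 16x4
Op 2 fold_right: fold axis v@2; visible region now rows[0,16) x cols[2,4) = 16x2
Op 3 fold_up: fold axis h@8; visible region now rows[0,8) x cols[2,4) = 8x2
Op 4 cut(5, 0): punch at orig (5,2); cuts so far [(5, 2)]; region rows[0,8) x cols[2,4) = 8x2
Op 5 cut(6, 0): punch at orig (6,2); cuts so far [(5, 2), (6, 2)]; region rows[0,8) x cols[2,4) = 8x2
Op 6 cut(7, 1): punch at orig (7,3); cuts so far [(5, 2), (6, 2), (7, 3)]; region rows[0,8) x cols[2,4) = 8x2
Unfold 1 (reflect across h@8): 6 holes -> [(5, 2), (6, 2), (7, 3), (8, 3), (9, 2), (10, 2)]
Unfold 2 (reflect across v@2): 12 holes -> [(5, 1), (5, 2), (6, 1), (6, 2), (7, 0), (7, 3), (8, 0), (8, 3), (9, 1), (9, 2), (10, 1), (10, 2)]
Unfold 3 (reflect across h@16): 24 holes -> [(5, 1), (5, 2), (6, 1), (6, 2), (7, 0), (7, 3), (8, 0), (8, 3), (9, 1), (9, 2), (10, 1), (10, 2), (21, 1), (21, 2), (22, 1), (22, 2), (23, 0), (23, 3), (24, 0), (24, 3), (25, 1), (25, 2), (26, 1), (26, 2)]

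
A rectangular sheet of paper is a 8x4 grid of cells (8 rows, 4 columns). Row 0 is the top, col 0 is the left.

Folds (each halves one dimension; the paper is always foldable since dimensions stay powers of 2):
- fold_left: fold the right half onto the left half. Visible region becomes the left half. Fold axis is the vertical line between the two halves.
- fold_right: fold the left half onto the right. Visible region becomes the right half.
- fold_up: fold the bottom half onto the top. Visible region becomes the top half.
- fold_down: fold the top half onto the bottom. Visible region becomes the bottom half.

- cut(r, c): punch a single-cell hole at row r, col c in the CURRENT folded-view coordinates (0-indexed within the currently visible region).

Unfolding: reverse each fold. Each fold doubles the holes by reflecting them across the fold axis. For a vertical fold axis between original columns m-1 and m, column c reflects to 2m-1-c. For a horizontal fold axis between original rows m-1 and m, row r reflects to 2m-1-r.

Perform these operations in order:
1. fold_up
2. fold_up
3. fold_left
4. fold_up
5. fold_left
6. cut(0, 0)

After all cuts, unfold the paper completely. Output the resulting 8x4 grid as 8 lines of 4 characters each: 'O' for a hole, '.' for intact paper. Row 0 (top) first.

Op 1 fold_up: fold axis h@4; visible region now rows[0,4) x cols[0,4) = 4x4
Op 2 fold_up: fold axis h@2; visible region now rows[0,2) x cols[0,4) = 2x4
Op 3 fold_left: fold axis v@2; visible region now rows[0,2) x cols[0,2) = 2x2
Op 4 fold_up: fold axis h@1; visible region now rows[0,1) x cols[0,2) = 1x2
Op 5 fold_left: fold axis v@1; visible region now rows[0,1) x cols[0,1) = 1x1
Op 6 cut(0, 0): punch at orig (0,0); cuts so far [(0, 0)]; region rows[0,1) x cols[0,1) = 1x1
Unfold 1 (reflect across v@1): 2 holes -> [(0, 0), (0, 1)]
Unfold 2 (reflect across h@1): 4 holes -> [(0, 0), (0, 1), (1, 0), (1, 1)]
Unfold 3 (reflect across v@2): 8 holes -> [(0, 0), (0, 1), (0, 2), (0, 3), (1, 0), (1, 1), (1, 2), (1, 3)]
Unfold 4 (reflect across h@2): 16 holes -> [(0, 0), (0, 1), (0, 2), (0, 3), (1, 0), (1, 1), (1, 2), (1, 3), (2, 0), (2, 1), (2, 2), (2, 3), (3, 0), (3, 1), (3, 2), (3, 3)]
Unfold 5 (reflect across h@4): 32 holes -> [(0, 0), (0, 1), (0, 2), (0, 3), (1, 0), (1, 1), (1, 2), (1, 3), (2, 0), (2, 1), (2, 2), (2, 3), (3, 0), (3, 1), (3, 2), (3, 3), (4, 0), (4, 1), (4, 2), (4, 3), (5, 0), (5, 1), (5, 2), (5, 3), (6, 0), (6, 1), (6, 2), (6, 3), (7, 0), (7, 1), (7, 2), (7, 3)]

Answer: OOOO
OOOO
OOOO
OOOO
OOOO
OOOO
OOOO
OOOO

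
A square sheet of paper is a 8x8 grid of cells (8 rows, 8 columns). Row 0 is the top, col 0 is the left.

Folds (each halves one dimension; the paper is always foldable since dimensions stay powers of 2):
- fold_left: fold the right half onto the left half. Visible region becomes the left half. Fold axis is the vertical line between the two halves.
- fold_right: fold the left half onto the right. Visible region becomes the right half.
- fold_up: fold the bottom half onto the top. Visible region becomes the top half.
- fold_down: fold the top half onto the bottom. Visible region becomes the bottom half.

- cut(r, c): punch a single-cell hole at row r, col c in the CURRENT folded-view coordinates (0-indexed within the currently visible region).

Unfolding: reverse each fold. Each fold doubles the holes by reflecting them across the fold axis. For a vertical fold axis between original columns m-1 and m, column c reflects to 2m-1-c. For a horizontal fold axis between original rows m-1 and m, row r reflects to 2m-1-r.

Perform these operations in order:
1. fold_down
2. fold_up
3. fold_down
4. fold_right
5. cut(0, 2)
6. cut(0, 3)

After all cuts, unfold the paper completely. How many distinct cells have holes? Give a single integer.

Op 1 fold_down: fold axis h@4; visible region now rows[4,8) x cols[0,8) = 4x8
Op 2 fold_up: fold axis h@6; visible region now rows[4,6) x cols[0,8) = 2x8
Op 3 fold_down: fold axis h@5; visible region now rows[5,6) x cols[0,8) = 1x8
Op 4 fold_right: fold axis v@4; visible region now rows[5,6) x cols[4,8) = 1x4
Op 5 cut(0, 2): punch at orig (5,6); cuts so far [(5, 6)]; region rows[5,6) x cols[4,8) = 1x4
Op 6 cut(0, 3): punch at orig (5,7); cuts so far [(5, 6), (5, 7)]; region rows[5,6) x cols[4,8) = 1x4
Unfold 1 (reflect across v@4): 4 holes -> [(5, 0), (5, 1), (5, 6), (5, 7)]
Unfold 2 (reflect across h@5): 8 holes -> [(4, 0), (4, 1), (4, 6), (4, 7), (5, 0), (5, 1), (5, 6), (5, 7)]
Unfold 3 (reflect across h@6): 16 holes -> [(4, 0), (4, 1), (4, 6), (4, 7), (5, 0), (5, 1), (5, 6), (5, 7), (6, 0), (6, 1), (6, 6), (6, 7), (7, 0), (7, 1), (7, 6), (7, 7)]
Unfold 4 (reflect across h@4): 32 holes -> [(0, 0), (0, 1), (0, 6), (0, 7), (1, 0), (1, 1), (1, 6), (1, 7), (2, 0), (2, 1), (2, 6), (2, 7), (3, 0), (3, 1), (3, 6), (3, 7), (4, 0), (4, 1), (4, 6), (4, 7), (5, 0), (5, 1), (5, 6), (5, 7), (6, 0), (6, 1), (6, 6), (6, 7), (7, 0), (7, 1), (7, 6), (7, 7)]

Answer: 32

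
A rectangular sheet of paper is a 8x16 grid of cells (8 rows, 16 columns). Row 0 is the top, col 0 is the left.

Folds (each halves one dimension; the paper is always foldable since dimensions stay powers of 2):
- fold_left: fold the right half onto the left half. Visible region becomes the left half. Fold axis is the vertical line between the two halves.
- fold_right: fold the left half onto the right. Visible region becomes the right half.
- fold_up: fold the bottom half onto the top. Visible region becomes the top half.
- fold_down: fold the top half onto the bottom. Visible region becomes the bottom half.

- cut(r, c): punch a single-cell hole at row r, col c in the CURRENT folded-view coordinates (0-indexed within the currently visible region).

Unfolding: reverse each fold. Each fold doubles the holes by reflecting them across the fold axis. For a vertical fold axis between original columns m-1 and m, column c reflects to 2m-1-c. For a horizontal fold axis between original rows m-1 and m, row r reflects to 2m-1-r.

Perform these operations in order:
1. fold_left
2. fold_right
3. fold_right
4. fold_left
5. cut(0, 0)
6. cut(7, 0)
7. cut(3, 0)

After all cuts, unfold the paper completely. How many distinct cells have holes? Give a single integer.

Answer: 48

Derivation:
Op 1 fold_left: fold axis v@8; visible region now rows[0,8) x cols[0,8) = 8x8
Op 2 fold_right: fold axis v@4; visible region now rows[0,8) x cols[4,8) = 8x4
Op 3 fold_right: fold axis v@6; visible region now rows[0,8) x cols[6,8) = 8x2
Op 4 fold_left: fold axis v@7; visible region now rows[0,8) x cols[6,7) = 8x1
Op 5 cut(0, 0): punch at orig (0,6); cuts so far [(0, 6)]; region rows[0,8) x cols[6,7) = 8x1
Op 6 cut(7, 0): punch at orig (7,6); cuts so far [(0, 6), (7, 6)]; region rows[0,8) x cols[6,7) = 8x1
Op 7 cut(3, 0): punch at orig (3,6); cuts so far [(0, 6), (3, 6), (7, 6)]; region rows[0,8) x cols[6,7) = 8x1
Unfold 1 (reflect across v@7): 6 holes -> [(0, 6), (0, 7), (3, 6), (3, 7), (7, 6), (7, 7)]
Unfold 2 (reflect across v@6): 12 holes -> [(0, 4), (0, 5), (0, 6), (0, 7), (3, 4), (3, 5), (3, 6), (3, 7), (7, 4), (7, 5), (7, 6), (7, 7)]
Unfold 3 (reflect across v@4): 24 holes -> [(0, 0), (0, 1), (0, 2), (0, 3), (0, 4), (0, 5), (0, 6), (0, 7), (3, 0), (3, 1), (3, 2), (3, 3), (3, 4), (3, 5), (3, 6), (3, 7), (7, 0), (7, 1), (7, 2), (7, 3), (7, 4), (7, 5), (7, 6), (7, 7)]
Unfold 4 (reflect across v@8): 48 holes -> [(0, 0), (0, 1), (0, 2), (0, 3), (0, 4), (0, 5), (0, 6), (0, 7), (0, 8), (0, 9), (0, 10), (0, 11), (0, 12), (0, 13), (0, 14), (0, 15), (3, 0), (3, 1), (3, 2), (3, 3), (3, 4), (3, 5), (3, 6), (3, 7), (3, 8), (3, 9), (3, 10), (3, 11), (3, 12), (3, 13), (3, 14), (3, 15), (7, 0), (7, 1), (7, 2), (7, 3), (7, 4), (7, 5), (7, 6), (7, 7), (7, 8), (7, 9), (7, 10), (7, 11), (7, 12), (7, 13), (7, 14), (7, 15)]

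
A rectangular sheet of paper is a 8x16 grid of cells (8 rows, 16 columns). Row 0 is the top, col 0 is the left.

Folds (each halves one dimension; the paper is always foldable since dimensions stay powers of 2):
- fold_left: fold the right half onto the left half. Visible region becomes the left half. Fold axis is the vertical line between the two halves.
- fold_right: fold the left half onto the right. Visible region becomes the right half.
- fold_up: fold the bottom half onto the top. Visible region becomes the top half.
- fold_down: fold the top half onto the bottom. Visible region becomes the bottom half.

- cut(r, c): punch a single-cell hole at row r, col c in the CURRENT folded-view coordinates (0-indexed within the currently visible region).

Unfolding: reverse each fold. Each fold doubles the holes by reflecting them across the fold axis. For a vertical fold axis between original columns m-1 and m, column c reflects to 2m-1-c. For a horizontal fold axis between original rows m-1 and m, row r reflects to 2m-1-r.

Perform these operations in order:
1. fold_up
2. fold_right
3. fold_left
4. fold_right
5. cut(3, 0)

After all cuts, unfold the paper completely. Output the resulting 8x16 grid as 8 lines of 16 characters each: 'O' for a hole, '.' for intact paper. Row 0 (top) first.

Answer: ................
................
................
.OO..OO..OO..OO.
.OO..OO..OO..OO.
................
................
................

Derivation:
Op 1 fold_up: fold axis h@4; visible region now rows[0,4) x cols[0,16) = 4x16
Op 2 fold_right: fold axis v@8; visible region now rows[0,4) x cols[8,16) = 4x8
Op 3 fold_left: fold axis v@12; visible region now rows[0,4) x cols[8,12) = 4x4
Op 4 fold_right: fold axis v@10; visible region now rows[0,4) x cols[10,12) = 4x2
Op 5 cut(3, 0): punch at orig (3,10); cuts so far [(3, 10)]; region rows[0,4) x cols[10,12) = 4x2
Unfold 1 (reflect across v@10): 2 holes -> [(3, 9), (3, 10)]
Unfold 2 (reflect across v@12): 4 holes -> [(3, 9), (3, 10), (3, 13), (3, 14)]
Unfold 3 (reflect across v@8): 8 holes -> [(3, 1), (3, 2), (3, 5), (3, 6), (3, 9), (3, 10), (3, 13), (3, 14)]
Unfold 4 (reflect across h@4): 16 holes -> [(3, 1), (3, 2), (3, 5), (3, 6), (3, 9), (3, 10), (3, 13), (3, 14), (4, 1), (4, 2), (4, 5), (4, 6), (4, 9), (4, 10), (4, 13), (4, 14)]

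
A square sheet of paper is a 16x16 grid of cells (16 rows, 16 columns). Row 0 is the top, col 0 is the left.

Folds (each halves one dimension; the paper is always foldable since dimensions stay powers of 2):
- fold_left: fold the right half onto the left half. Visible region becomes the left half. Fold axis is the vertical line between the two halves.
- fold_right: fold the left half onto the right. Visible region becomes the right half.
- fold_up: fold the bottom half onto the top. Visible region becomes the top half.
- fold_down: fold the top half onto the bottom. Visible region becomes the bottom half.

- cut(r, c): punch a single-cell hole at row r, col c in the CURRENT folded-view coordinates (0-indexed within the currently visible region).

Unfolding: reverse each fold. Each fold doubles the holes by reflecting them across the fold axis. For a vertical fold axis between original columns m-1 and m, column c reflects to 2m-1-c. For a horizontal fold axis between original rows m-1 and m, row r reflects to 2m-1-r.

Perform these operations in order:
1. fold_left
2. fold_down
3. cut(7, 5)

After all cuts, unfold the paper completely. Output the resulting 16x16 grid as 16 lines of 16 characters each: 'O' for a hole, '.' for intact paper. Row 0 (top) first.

Op 1 fold_left: fold axis v@8; visible region now rows[0,16) x cols[0,8) = 16x8
Op 2 fold_down: fold axis h@8; visible region now rows[8,16) x cols[0,8) = 8x8
Op 3 cut(7, 5): punch at orig (15,5); cuts so far [(15, 5)]; region rows[8,16) x cols[0,8) = 8x8
Unfold 1 (reflect across h@8): 2 holes -> [(0, 5), (15, 5)]
Unfold 2 (reflect across v@8): 4 holes -> [(0, 5), (0, 10), (15, 5), (15, 10)]

Answer: .....O....O.....
................
................
................
................
................
................
................
................
................
................
................
................
................
................
.....O....O.....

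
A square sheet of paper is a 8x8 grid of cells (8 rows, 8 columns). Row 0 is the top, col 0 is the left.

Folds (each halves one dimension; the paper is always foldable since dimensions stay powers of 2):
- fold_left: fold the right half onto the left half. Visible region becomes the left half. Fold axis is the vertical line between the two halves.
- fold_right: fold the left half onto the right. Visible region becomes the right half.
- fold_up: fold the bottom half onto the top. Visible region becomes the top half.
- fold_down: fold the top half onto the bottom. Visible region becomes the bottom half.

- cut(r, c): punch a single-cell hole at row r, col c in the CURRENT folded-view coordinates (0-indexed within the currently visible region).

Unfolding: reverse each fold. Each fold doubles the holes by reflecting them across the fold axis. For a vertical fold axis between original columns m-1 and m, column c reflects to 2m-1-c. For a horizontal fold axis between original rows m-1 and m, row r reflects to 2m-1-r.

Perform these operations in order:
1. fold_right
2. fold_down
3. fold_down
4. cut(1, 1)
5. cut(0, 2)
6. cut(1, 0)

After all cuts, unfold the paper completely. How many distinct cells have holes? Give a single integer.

Op 1 fold_right: fold axis v@4; visible region now rows[0,8) x cols[4,8) = 8x4
Op 2 fold_down: fold axis h@4; visible region now rows[4,8) x cols[4,8) = 4x4
Op 3 fold_down: fold axis h@6; visible region now rows[6,8) x cols[4,8) = 2x4
Op 4 cut(1, 1): punch at orig (7,5); cuts so far [(7, 5)]; region rows[6,8) x cols[4,8) = 2x4
Op 5 cut(0, 2): punch at orig (6,6); cuts so far [(6, 6), (7, 5)]; region rows[6,8) x cols[4,8) = 2x4
Op 6 cut(1, 0): punch at orig (7,4); cuts so far [(6, 6), (7, 4), (7, 5)]; region rows[6,8) x cols[4,8) = 2x4
Unfold 1 (reflect across h@6): 6 holes -> [(4, 4), (4, 5), (5, 6), (6, 6), (7, 4), (7, 5)]
Unfold 2 (reflect across h@4): 12 holes -> [(0, 4), (0, 5), (1, 6), (2, 6), (3, 4), (3, 5), (4, 4), (4, 5), (5, 6), (6, 6), (7, 4), (7, 5)]
Unfold 3 (reflect across v@4): 24 holes -> [(0, 2), (0, 3), (0, 4), (0, 5), (1, 1), (1, 6), (2, 1), (2, 6), (3, 2), (3, 3), (3, 4), (3, 5), (4, 2), (4, 3), (4, 4), (4, 5), (5, 1), (5, 6), (6, 1), (6, 6), (7, 2), (7, 3), (7, 4), (7, 5)]

Answer: 24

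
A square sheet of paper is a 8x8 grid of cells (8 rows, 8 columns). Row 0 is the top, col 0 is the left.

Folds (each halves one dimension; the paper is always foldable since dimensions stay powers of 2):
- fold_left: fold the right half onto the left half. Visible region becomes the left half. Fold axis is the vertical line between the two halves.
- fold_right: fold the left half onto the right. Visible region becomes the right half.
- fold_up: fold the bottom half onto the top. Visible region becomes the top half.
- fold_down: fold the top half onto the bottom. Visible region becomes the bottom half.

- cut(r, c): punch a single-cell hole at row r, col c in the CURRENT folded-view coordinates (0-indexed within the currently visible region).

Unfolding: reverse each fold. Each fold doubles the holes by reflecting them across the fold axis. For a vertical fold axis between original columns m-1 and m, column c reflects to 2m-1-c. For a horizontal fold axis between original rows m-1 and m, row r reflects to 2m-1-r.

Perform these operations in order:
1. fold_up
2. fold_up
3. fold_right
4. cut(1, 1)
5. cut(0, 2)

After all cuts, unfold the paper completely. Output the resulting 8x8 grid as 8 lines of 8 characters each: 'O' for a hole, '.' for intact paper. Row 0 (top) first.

Answer: .O....O.
..O..O..
..O..O..
.O....O.
.O....O.
..O..O..
..O..O..
.O....O.

Derivation:
Op 1 fold_up: fold axis h@4; visible region now rows[0,4) x cols[0,8) = 4x8
Op 2 fold_up: fold axis h@2; visible region now rows[0,2) x cols[0,8) = 2x8
Op 3 fold_right: fold axis v@4; visible region now rows[0,2) x cols[4,8) = 2x4
Op 4 cut(1, 1): punch at orig (1,5); cuts so far [(1, 5)]; region rows[0,2) x cols[4,8) = 2x4
Op 5 cut(0, 2): punch at orig (0,6); cuts so far [(0, 6), (1, 5)]; region rows[0,2) x cols[4,8) = 2x4
Unfold 1 (reflect across v@4): 4 holes -> [(0, 1), (0, 6), (1, 2), (1, 5)]
Unfold 2 (reflect across h@2): 8 holes -> [(0, 1), (0, 6), (1, 2), (1, 5), (2, 2), (2, 5), (3, 1), (3, 6)]
Unfold 3 (reflect across h@4): 16 holes -> [(0, 1), (0, 6), (1, 2), (1, 5), (2, 2), (2, 5), (3, 1), (3, 6), (4, 1), (4, 6), (5, 2), (5, 5), (6, 2), (6, 5), (7, 1), (7, 6)]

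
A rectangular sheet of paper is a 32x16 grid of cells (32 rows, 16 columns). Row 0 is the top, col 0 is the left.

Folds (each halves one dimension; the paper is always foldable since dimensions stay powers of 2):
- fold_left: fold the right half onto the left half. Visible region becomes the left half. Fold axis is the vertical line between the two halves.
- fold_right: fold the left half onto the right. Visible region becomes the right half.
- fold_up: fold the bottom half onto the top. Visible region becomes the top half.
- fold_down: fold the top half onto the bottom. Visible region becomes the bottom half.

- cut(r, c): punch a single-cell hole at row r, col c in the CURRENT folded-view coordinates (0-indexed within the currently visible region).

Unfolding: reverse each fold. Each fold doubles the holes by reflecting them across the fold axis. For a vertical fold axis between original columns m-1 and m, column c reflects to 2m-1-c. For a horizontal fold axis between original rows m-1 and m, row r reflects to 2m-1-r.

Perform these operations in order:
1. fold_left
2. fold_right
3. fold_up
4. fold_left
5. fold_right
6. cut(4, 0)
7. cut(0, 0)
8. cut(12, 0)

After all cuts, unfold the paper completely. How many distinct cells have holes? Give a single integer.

Answer: 96

Derivation:
Op 1 fold_left: fold axis v@8; visible region now rows[0,32) x cols[0,8) = 32x8
Op 2 fold_right: fold axis v@4; visible region now rows[0,32) x cols[4,8) = 32x4
Op 3 fold_up: fold axis h@16; visible region now rows[0,16) x cols[4,8) = 16x4
Op 4 fold_left: fold axis v@6; visible region now rows[0,16) x cols[4,6) = 16x2
Op 5 fold_right: fold axis v@5; visible region now rows[0,16) x cols[5,6) = 16x1
Op 6 cut(4, 0): punch at orig (4,5); cuts so far [(4, 5)]; region rows[0,16) x cols[5,6) = 16x1
Op 7 cut(0, 0): punch at orig (0,5); cuts so far [(0, 5), (4, 5)]; region rows[0,16) x cols[5,6) = 16x1
Op 8 cut(12, 0): punch at orig (12,5); cuts so far [(0, 5), (4, 5), (12, 5)]; region rows[0,16) x cols[5,6) = 16x1
Unfold 1 (reflect across v@5): 6 holes -> [(0, 4), (0, 5), (4, 4), (4, 5), (12, 4), (12, 5)]
Unfold 2 (reflect across v@6): 12 holes -> [(0, 4), (0, 5), (0, 6), (0, 7), (4, 4), (4, 5), (4, 6), (4, 7), (12, 4), (12, 5), (12, 6), (12, 7)]
Unfold 3 (reflect across h@16): 24 holes -> [(0, 4), (0, 5), (0, 6), (0, 7), (4, 4), (4, 5), (4, 6), (4, 7), (12, 4), (12, 5), (12, 6), (12, 7), (19, 4), (19, 5), (19, 6), (19, 7), (27, 4), (27, 5), (27, 6), (27, 7), (31, 4), (31, 5), (31, 6), (31, 7)]
Unfold 4 (reflect across v@4): 48 holes -> [(0, 0), (0, 1), (0, 2), (0, 3), (0, 4), (0, 5), (0, 6), (0, 7), (4, 0), (4, 1), (4, 2), (4, 3), (4, 4), (4, 5), (4, 6), (4, 7), (12, 0), (12, 1), (12, 2), (12, 3), (12, 4), (12, 5), (12, 6), (12, 7), (19, 0), (19, 1), (19, 2), (19, 3), (19, 4), (19, 5), (19, 6), (19, 7), (27, 0), (27, 1), (27, 2), (27, 3), (27, 4), (27, 5), (27, 6), (27, 7), (31, 0), (31, 1), (31, 2), (31, 3), (31, 4), (31, 5), (31, 6), (31, 7)]
Unfold 5 (reflect across v@8): 96 holes -> [(0, 0), (0, 1), (0, 2), (0, 3), (0, 4), (0, 5), (0, 6), (0, 7), (0, 8), (0, 9), (0, 10), (0, 11), (0, 12), (0, 13), (0, 14), (0, 15), (4, 0), (4, 1), (4, 2), (4, 3), (4, 4), (4, 5), (4, 6), (4, 7), (4, 8), (4, 9), (4, 10), (4, 11), (4, 12), (4, 13), (4, 14), (4, 15), (12, 0), (12, 1), (12, 2), (12, 3), (12, 4), (12, 5), (12, 6), (12, 7), (12, 8), (12, 9), (12, 10), (12, 11), (12, 12), (12, 13), (12, 14), (12, 15), (19, 0), (19, 1), (19, 2), (19, 3), (19, 4), (19, 5), (19, 6), (19, 7), (19, 8), (19, 9), (19, 10), (19, 11), (19, 12), (19, 13), (19, 14), (19, 15), (27, 0), (27, 1), (27, 2), (27, 3), (27, 4), (27, 5), (27, 6), (27, 7), (27, 8), (27, 9), (27, 10), (27, 11), (27, 12), (27, 13), (27, 14), (27, 15), (31, 0), (31, 1), (31, 2), (31, 3), (31, 4), (31, 5), (31, 6), (31, 7), (31, 8), (31, 9), (31, 10), (31, 11), (31, 12), (31, 13), (31, 14), (31, 15)]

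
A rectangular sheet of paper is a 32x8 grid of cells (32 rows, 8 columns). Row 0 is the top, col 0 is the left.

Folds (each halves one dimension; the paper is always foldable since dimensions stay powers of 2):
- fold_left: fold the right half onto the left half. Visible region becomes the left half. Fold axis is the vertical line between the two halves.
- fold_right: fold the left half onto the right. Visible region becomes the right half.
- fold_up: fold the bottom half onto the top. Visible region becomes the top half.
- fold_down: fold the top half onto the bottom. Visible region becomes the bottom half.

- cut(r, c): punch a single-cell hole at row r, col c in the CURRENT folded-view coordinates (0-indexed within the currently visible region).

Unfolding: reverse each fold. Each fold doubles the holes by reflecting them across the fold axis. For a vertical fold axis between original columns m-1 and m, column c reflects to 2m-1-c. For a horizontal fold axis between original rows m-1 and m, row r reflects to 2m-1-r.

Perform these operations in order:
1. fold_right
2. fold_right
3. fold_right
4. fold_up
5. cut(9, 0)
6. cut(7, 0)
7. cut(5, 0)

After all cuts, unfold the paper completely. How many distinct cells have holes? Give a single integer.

Answer: 48

Derivation:
Op 1 fold_right: fold axis v@4; visible region now rows[0,32) x cols[4,8) = 32x4
Op 2 fold_right: fold axis v@6; visible region now rows[0,32) x cols[6,8) = 32x2
Op 3 fold_right: fold axis v@7; visible region now rows[0,32) x cols[7,8) = 32x1
Op 4 fold_up: fold axis h@16; visible region now rows[0,16) x cols[7,8) = 16x1
Op 5 cut(9, 0): punch at orig (9,7); cuts so far [(9, 7)]; region rows[0,16) x cols[7,8) = 16x1
Op 6 cut(7, 0): punch at orig (7,7); cuts so far [(7, 7), (9, 7)]; region rows[0,16) x cols[7,8) = 16x1
Op 7 cut(5, 0): punch at orig (5,7); cuts so far [(5, 7), (7, 7), (9, 7)]; region rows[0,16) x cols[7,8) = 16x1
Unfold 1 (reflect across h@16): 6 holes -> [(5, 7), (7, 7), (9, 7), (22, 7), (24, 7), (26, 7)]
Unfold 2 (reflect across v@7): 12 holes -> [(5, 6), (5, 7), (7, 6), (7, 7), (9, 6), (9, 7), (22, 6), (22, 7), (24, 6), (24, 7), (26, 6), (26, 7)]
Unfold 3 (reflect across v@6): 24 holes -> [(5, 4), (5, 5), (5, 6), (5, 7), (7, 4), (7, 5), (7, 6), (7, 7), (9, 4), (9, 5), (9, 6), (9, 7), (22, 4), (22, 5), (22, 6), (22, 7), (24, 4), (24, 5), (24, 6), (24, 7), (26, 4), (26, 5), (26, 6), (26, 7)]
Unfold 4 (reflect across v@4): 48 holes -> [(5, 0), (5, 1), (5, 2), (5, 3), (5, 4), (5, 5), (5, 6), (5, 7), (7, 0), (7, 1), (7, 2), (7, 3), (7, 4), (7, 5), (7, 6), (7, 7), (9, 0), (9, 1), (9, 2), (9, 3), (9, 4), (9, 5), (9, 6), (9, 7), (22, 0), (22, 1), (22, 2), (22, 3), (22, 4), (22, 5), (22, 6), (22, 7), (24, 0), (24, 1), (24, 2), (24, 3), (24, 4), (24, 5), (24, 6), (24, 7), (26, 0), (26, 1), (26, 2), (26, 3), (26, 4), (26, 5), (26, 6), (26, 7)]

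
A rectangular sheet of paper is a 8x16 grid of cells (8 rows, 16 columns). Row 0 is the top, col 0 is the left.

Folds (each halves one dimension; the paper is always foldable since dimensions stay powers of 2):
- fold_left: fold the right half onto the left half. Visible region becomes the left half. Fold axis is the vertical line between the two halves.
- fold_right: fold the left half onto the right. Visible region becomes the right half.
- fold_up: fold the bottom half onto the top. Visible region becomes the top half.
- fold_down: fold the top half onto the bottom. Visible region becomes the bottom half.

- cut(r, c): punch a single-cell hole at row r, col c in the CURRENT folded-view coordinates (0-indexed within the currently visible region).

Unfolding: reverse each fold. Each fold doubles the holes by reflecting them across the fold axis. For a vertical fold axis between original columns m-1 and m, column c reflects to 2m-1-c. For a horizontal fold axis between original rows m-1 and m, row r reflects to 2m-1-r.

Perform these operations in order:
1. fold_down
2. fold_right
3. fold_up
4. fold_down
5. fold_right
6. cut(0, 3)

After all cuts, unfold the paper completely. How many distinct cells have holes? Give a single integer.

Op 1 fold_down: fold axis h@4; visible region now rows[4,8) x cols[0,16) = 4x16
Op 2 fold_right: fold axis v@8; visible region now rows[4,8) x cols[8,16) = 4x8
Op 3 fold_up: fold axis h@6; visible region now rows[4,6) x cols[8,16) = 2x8
Op 4 fold_down: fold axis h@5; visible region now rows[5,6) x cols[8,16) = 1x8
Op 5 fold_right: fold axis v@12; visible region now rows[5,6) x cols[12,16) = 1x4
Op 6 cut(0, 3): punch at orig (5,15); cuts so far [(5, 15)]; region rows[5,6) x cols[12,16) = 1x4
Unfold 1 (reflect across v@12): 2 holes -> [(5, 8), (5, 15)]
Unfold 2 (reflect across h@5): 4 holes -> [(4, 8), (4, 15), (5, 8), (5, 15)]
Unfold 3 (reflect across h@6): 8 holes -> [(4, 8), (4, 15), (5, 8), (5, 15), (6, 8), (6, 15), (7, 8), (7, 15)]
Unfold 4 (reflect across v@8): 16 holes -> [(4, 0), (4, 7), (4, 8), (4, 15), (5, 0), (5, 7), (5, 8), (5, 15), (6, 0), (6, 7), (6, 8), (6, 15), (7, 0), (7, 7), (7, 8), (7, 15)]
Unfold 5 (reflect across h@4): 32 holes -> [(0, 0), (0, 7), (0, 8), (0, 15), (1, 0), (1, 7), (1, 8), (1, 15), (2, 0), (2, 7), (2, 8), (2, 15), (3, 0), (3, 7), (3, 8), (3, 15), (4, 0), (4, 7), (4, 8), (4, 15), (5, 0), (5, 7), (5, 8), (5, 15), (6, 0), (6, 7), (6, 8), (6, 15), (7, 0), (7, 7), (7, 8), (7, 15)]

Answer: 32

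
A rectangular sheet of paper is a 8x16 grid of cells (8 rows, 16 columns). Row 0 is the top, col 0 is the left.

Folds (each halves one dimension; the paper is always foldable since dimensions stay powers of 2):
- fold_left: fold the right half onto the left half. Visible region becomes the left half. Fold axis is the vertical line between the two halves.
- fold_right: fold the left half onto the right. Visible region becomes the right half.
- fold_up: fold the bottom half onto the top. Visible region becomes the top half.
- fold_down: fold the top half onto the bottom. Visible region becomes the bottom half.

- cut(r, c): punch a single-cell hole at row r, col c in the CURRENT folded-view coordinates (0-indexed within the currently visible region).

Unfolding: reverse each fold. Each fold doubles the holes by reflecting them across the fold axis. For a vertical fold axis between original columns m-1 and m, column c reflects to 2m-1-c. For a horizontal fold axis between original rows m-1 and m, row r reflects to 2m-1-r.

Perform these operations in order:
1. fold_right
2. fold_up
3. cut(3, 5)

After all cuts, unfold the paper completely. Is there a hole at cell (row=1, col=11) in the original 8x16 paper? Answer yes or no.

Op 1 fold_right: fold axis v@8; visible region now rows[0,8) x cols[8,16) = 8x8
Op 2 fold_up: fold axis h@4; visible region now rows[0,4) x cols[8,16) = 4x8
Op 3 cut(3, 5): punch at orig (3,13); cuts so far [(3, 13)]; region rows[0,4) x cols[8,16) = 4x8
Unfold 1 (reflect across h@4): 2 holes -> [(3, 13), (4, 13)]
Unfold 2 (reflect across v@8): 4 holes -> [(3, 2), (3, 13), (4, 2), (4, 13)]
Holes: [(3, 2), (3, 13), (4, 2), (4, 13)]

Answer: no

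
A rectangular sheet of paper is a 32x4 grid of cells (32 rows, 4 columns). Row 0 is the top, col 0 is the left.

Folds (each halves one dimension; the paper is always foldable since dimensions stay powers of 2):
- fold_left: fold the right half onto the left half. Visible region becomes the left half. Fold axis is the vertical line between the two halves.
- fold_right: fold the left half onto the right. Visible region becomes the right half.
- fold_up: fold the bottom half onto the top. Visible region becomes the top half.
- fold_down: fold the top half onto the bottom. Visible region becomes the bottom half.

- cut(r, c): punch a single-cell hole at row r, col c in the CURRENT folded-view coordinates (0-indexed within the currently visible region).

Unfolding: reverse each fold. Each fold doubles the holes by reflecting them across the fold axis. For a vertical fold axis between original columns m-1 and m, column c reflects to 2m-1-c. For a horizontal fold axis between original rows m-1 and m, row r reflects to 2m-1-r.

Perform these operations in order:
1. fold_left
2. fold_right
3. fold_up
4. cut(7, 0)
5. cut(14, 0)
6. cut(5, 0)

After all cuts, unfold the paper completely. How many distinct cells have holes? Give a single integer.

Answer: 24

Derivation:
Op 1 fold_left: fold axis v@2; visible region now rows[0,32) x cols[0,2) = 32x2
Op 2 fold_right: fold axis v@1; visible region now rows[0,32) x cols[1,2) = 32x1
Op 3 fold_up: fold axis h@16; visible region now rows[0,16) x cols[1,2) = 16x1
Op 4 cut(7, 0): punch at orig (7,1); cuts so far [(7, 1)]; region rows[0,16) x cols[1,2) = 16x1
Op 5 cut(14, 0): punch at orig (14,1); cuts so far [(7, 1), (14, 1)]; region rows[0,16) x cols[1,2) = 16x1
Op 6 cut(5, 0): punch at orig (5,1); cuts so far [(5, 1), (7, 1), (14, 1)]; region rows[0,16) x cols[1,2) = 16x1
Unfold 1 (reflect across h@16): 6 holes -> [(5, 1), (7, 1), (14, 1), (17, 1), (24, 1), (26, 1)]
Unfold 2 (reflect across v@1): 12 holes -> [(5, 0), (5, 1), (7, 0), (7, 1), (14, 0), (14, 1), (17, 0), (17, 1), (24, 0), (24, 1), (26, 0), (26, 1)]
Unfold 3 (reflect across v@2): 24 holes -> [(5, 0), (5, 1), (5, 2), (5, 3), (7, 0), (7, 1), (7, 2), (7, 3), (14, 0), (14, 1), (14, 2), (14, 3), (17, 0), (17, 1), (17, 2), (17, 3), (24, 0), (24, 1), (24, 2), (24, 3), (26, 0), (26, 1), (26, 2), (26, 3)]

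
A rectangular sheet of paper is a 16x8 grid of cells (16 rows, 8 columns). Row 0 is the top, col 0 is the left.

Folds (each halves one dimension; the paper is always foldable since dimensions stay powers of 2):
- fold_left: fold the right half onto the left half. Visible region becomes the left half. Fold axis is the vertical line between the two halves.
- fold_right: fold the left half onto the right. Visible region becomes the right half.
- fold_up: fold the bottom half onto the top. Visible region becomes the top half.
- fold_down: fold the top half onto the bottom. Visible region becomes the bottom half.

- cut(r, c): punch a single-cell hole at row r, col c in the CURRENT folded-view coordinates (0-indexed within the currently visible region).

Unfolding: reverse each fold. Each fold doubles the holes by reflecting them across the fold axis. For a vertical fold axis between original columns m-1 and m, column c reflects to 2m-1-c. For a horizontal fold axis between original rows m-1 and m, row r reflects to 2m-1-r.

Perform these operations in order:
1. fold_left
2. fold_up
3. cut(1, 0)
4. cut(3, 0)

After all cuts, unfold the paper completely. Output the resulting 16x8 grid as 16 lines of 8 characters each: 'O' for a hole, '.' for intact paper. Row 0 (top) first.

Op 1 fold_left: fold axis v@4; visible region now rows[0,16) x cols[0,4) = 16x4
Op 2 fold_up: fold axis h@8; visible region now rows[0,8) x cols[0,4) = 8x4
Op 3 cut(1, 0): punch at orig (1,0); cuts so far [(1, 0)]; region rows[0,8) x cols[0,4) = 8x4
Op 4 cut(3, 0): punch at orig (3,0); cuts so far [(1, 0), (3, 0)]; region rows[0,8) x cols[0,4) = 8x4
Unfold 1 (reflect across h@8): 4 holes -> [(1, 0), (3, 0), (12, 0), (14, 0)]
Unfold 2 (reflect across v@4): 8 holes -> [(1, 0), (1, 7), (3, 0), (3, 7), (12, 0), (12, 7), (14, 0), (14, 7)]

Answer: ........
O......O
........
O......O
........
........
........
........
........
........
........
........
O......O
........
O......O
........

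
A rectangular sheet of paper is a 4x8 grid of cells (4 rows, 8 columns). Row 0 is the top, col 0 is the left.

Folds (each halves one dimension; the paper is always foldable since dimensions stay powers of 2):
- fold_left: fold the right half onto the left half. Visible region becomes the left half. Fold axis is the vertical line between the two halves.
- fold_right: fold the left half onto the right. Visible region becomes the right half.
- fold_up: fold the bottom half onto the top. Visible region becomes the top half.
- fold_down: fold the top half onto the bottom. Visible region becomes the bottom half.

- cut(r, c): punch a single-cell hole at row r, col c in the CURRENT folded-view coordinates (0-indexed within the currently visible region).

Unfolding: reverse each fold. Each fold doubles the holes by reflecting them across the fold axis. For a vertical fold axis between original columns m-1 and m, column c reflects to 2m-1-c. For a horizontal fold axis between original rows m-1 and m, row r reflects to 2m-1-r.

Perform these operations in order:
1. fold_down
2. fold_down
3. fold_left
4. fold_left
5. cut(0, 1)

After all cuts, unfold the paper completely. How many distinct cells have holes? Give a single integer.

Answer: 16

Derivation:
Op 1 fold_down: fold axis h@2; visible region now rows[2,4) x cols[0,8) = 2x8
Op 2 fold_down: fold axis h@3; visible region now rows[3,4) x cols[0,8) = 1x8
Op 3 fold_left: fold axis v@4; visible region now rows[3,4) x cols[0,4) = 1x4
Op 4 fold_left: fold axis v@2; visible region now rows[3,4) x cols[0,2) = 1x2
Op 5 cut(0, 1): punch at orig (3,1); cuts so far [(3, 1)]; region rows[3,4) x cols[0,2) = 1x2
Unfold 1 (reflect across v@2): 2 holes -> [(3, 1), (3, 2)]
Unfold 2 (reflect across v@4): 4 holes -> [(3, 1), (3, 2), (3, 5), (3, 6)]
Unfold 3 (reflect across h@3): 8 holes -> [(2, 1), (2, 2), (2, 5), (2, 6), (3, 1), (3, 2), (3, 5), (3, 6)]
Unfold 4 (reflect across h@2): 16 holes -> [(0, 1), (0, 2), (0, 5), (0, 6), (1, 1), (1, 2), (1, 5), (1, 6), (2, 1), (2, 2), (2, 5), (2, 6), (3, 1), (3, 2), (3, 5), (3, 6)]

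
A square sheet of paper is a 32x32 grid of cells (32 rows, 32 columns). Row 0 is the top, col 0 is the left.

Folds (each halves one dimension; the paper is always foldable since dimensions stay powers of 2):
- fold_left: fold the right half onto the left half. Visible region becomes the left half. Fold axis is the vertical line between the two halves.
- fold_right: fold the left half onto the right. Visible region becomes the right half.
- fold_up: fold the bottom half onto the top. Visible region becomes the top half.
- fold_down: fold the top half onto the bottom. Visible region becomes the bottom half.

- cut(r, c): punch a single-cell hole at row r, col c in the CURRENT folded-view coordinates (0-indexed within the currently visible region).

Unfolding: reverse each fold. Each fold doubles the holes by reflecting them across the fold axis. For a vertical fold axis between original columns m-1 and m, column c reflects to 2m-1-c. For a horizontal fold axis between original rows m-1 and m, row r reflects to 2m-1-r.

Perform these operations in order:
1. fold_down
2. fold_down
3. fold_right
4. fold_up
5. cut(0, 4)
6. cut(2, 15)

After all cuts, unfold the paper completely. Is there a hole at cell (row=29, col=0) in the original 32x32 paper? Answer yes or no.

Op 1 fold_down: fold axis h@16; visible region now rows[16,32) x cols[0,32) = 16x32
Op 2 fold_down: fold axis h@24; visible region now rows[24,32) x cols[0,32) = 8x32
Op 3 fold_right: fold axis v@16; visible region now rows[24,32) x cols[16,32) = 8x16
Op 4 fold_up: fold axis h@28; visible region now rows[24,28) x cols[16,32) = 4x16
Op 5 cut(0, 4): punch at orig (24,20); cuts so far [(24, 20)]; region rows[24,28) x cols[16,32) = 4x16
Op 6 cut(2, 15): punch at orig (26,31); cuts so far [(24, 20), (26, 31)]; region rows[24,28) x cols[16,32) = 4x16
Unfold 1 (reflect across h@28): 4 holes -> [(24, 20), (26, 31), (29, 31), (31, 20)]
Unfold 2 (reflect across v@16): 8 holes -> [(24, 11), (24, 20), (26, 0), (26, 31), (29, 0), (29, 31), (31, 11), (31, 20)]
Unfold 3 (reflect across h@24): 16 holes -> [(16, 11), (16, 20), (18, 0), (18, 31), (21, 0), (21, 31), (23, 11), (23, 20), (24, 11), (24, 20), (26, 0), (26, 31), (29, 0), (29, 31), (31, 11), (31, 20)]
Unfold 4 (reflect across h@16): 32 holes -> [(0, 11), (0, 20), (2, 0), (2, 31), (5, 0), (5, 31), (7, 11), (7, 20), (8, 11), (8, 20), (10, 0), (10, 31), (13, 0), (13, 31), (15, 11), (15, 20), (16, 11), (16, 20), (18, 0), (18, 31), (21, 0), (21, 31), (23, 11), (23, 20), (24, 11), (24, 20), (26, 0), (26, 31), (29, 0), (29, 31), (31, 11), (31, 20)]
Holes: [(0, 11), (0, 20), (2, 0), (2, 31), (5, 0), (5, 31), (7, 11), (7, 20), (8, 11), (8, 20), (10, 0), (10, 31), (13, 0), (13, 31), (15, 11), (15, 20), (16, 11), (16, 20), (18, 0), (18, 31), (21, 0), (21, 31), (23, 11), (23, 20), (24, 11), (24, 20), (26, 0), (26, 31), (29, 0), (29, 31), (31, 11), (31, 20)]

Answer: yes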